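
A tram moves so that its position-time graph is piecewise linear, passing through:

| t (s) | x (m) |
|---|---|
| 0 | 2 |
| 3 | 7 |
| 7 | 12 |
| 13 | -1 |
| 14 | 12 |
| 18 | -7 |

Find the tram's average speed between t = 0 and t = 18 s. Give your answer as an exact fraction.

55/18 m/s

Average speed = (total path length)/(elapsed time); on a piecewise-linear x-t graph the path length is Σ|Δx|.
0–3 s: |Δx| = |7 − 2| = 5 m
3–7 s: |Δx| = |12 − 7| = 5 m
7–13 s: |Δx| = |-1 − 12| = 13 m
13–14 s: |Δx| = |12 − -1| = 13 m
14–18 s: |Δx| = |-7 − 12| = 19 m
Total path = 55 m; average speed = 55/18 = 55/18 m/s.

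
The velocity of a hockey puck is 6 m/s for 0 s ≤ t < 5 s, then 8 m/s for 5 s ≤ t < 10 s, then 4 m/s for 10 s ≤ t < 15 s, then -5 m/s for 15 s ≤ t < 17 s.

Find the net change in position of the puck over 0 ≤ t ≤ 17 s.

Net displacement equals the area under the velocity-time graph (areas below the axis count negative).
0–5 s: 6 × 5 = 30 m
5–10 s: 8 × 5 = 40 m
10–15 s: 4 × 5 = 20 m
15–17 s: -5 × 2 = -10 m
Net displacement = 80 m

80 m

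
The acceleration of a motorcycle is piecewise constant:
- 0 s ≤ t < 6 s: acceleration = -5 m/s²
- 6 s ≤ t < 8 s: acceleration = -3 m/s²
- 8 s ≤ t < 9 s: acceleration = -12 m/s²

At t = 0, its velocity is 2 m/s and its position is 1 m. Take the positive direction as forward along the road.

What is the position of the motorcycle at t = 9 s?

-179 m

On each constant-a segment, Δv = aΔt and Δx = v₀Δt + ½aΔt²; chain segment to segment.
0–6 s: v starts 2 m/s; Δx = 2·6 + ½·-5·6² = -78 m; v ends -28 m/s.
6–8 s: v starts -28 m/s; Δx = -28·2 + ½·-3·2² = -62 m; v ends -34 m/s.
8–9 s: v starts -34 m/s; Δx = -34·1 + ½·-12·1² = -40 m; v ends -46 m/s.
x(9) = 1 + Σ Δx = -179 m.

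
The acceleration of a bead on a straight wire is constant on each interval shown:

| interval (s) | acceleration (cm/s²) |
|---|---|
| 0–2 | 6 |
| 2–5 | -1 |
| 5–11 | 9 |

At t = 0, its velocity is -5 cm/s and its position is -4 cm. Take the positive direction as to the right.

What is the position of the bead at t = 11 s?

On each constant-a segment, Δv = aΔt and Δx = v₀Δt + ½aΔt²; chain segment to segment.
0–2 s: v starts -5 cm/s; Δx = -5·2 + ½·6·2² = 2 cm; v ends 7 cm/s.
2–5 s: v starts 7 cm/s; Δx = 7·3 + ½·-1·3² = 16.5 cm; v ends 4 cm/s.
5–11 s: v starts 4 cm/s; Δx = 4·6 + ½·9·6² = 186 cm; v ends 58 cm/s.
x(11) = -4 + Σ Δx = 200.5 cm.

200.5 cm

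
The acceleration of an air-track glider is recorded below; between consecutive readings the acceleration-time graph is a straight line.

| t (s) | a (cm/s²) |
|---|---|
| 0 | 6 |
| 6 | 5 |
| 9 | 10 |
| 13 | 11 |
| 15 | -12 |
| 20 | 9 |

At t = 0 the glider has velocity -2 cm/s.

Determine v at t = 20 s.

Δv equals the area under the a-t graph; then v = v₀ + Δv.
0–6 s: ½(6 + 5)(6) = 33 cm/s
6–9 s: ½(5 + 10)(3) = 22.5 cm/s
9–13 s: ½(10 + 11)(4) = 42 cm/s
13–15 s: ½(11 + -12)(2) = -1 cm/s
15–20 s: ½(-12 + 9)(5) = -7.5 cm/s
Δv = 89 cm/s, so v(20) = -2 + (89) = 87 cm/s.

87 cm/s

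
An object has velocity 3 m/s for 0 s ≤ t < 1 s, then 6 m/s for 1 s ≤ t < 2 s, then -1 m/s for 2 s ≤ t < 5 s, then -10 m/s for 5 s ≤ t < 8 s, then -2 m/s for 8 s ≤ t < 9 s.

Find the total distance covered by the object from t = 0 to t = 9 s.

Total distance travelled is ∫|v| dt — sum the magnitudes of each area piece.
0–1 s: |3| × 1 = 3 m
1–2 s: |6| × 1 = 6 m
2–5 s: |-1| × 3 = 3 m
5–8 s: |-10| × 3 = 30 m
8–9 s: |-2| × 1 = 2 m
Total distance = 44 m

44 m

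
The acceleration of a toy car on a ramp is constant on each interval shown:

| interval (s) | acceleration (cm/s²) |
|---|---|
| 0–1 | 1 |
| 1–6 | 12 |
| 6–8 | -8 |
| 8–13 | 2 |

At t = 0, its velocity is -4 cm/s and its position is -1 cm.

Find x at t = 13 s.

On each constant-a segment, Δv = aΔt and Δx = v₀Δt + ½aΔt²; chain segment to segment.
0–1 s: v starts -4 cm/s; Δx = -4·1 + ½·1·1² = -3.5 cm; v ends -3 cm/s.
1–6 s: v starts -3 cm/s; Δx = -3·5 + ½·12·5² = 135 cm; v ends 57 cm/s.
6–8 s: v starts 57 cm/s; Δx = 57·2 + ½·-8·2² = 98 cm; v ends 41 cm/s.
8–13 s: v starts 41 cm/s; Δx = 41·5 + ½·2·5² = 230 cm; v ends 51 cm/s.
x(13) = -1 + Σ Δx = 458.5 cm.

458.5 cm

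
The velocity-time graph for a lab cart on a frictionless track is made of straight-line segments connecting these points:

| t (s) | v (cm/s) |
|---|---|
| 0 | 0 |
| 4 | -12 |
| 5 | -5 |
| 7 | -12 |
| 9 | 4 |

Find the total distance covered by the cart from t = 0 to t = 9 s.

Total distance travelled is ∫|v| dt — sum the magnitudes of each area piece.
0–4 s: |½(0 + -12)(4)| = 24 cm
4–5 s: |½(-12 + -5)(1)| = 8.5 cm
5–7 s: |½(-5 + -12)(2)| = 17 cm
7–9 s: v = 0 at t = 8.5 s; triangle areas 9 + 1 = 10 cm
Total distance = 59.5 cm

59.5 cm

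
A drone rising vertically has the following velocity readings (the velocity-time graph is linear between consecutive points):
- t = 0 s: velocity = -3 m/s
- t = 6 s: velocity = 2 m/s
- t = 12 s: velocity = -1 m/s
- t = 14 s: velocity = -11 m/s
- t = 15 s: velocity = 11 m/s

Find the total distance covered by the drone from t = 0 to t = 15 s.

Total distance travelled is ∫|v| dt — sum the magnitudes of each area piece.
0–6 s: v = 0 at t = 3.6 s; triangle areas 5.4 + 2.4 = 7.8 m
6–12 s: v = 0 at t = 10 s; triangle areas 4 + 1 = 5 m
12–14 s: |½(-1 + -11)(2)| = 12 m
14–15 s: v = 0 at t = 14.5 s; triangle areas 2.75 + 2.75 = 5.5 m
Total distance = 30.3 m

30.3 m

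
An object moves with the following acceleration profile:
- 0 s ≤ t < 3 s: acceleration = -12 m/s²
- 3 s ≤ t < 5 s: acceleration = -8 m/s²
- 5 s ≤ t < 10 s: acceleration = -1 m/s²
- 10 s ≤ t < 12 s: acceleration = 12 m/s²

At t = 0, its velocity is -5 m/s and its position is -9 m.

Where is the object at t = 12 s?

-573.5 m

On each constant-a segment, Δv = aΔt and Δx = v₀Δt + ½aΔt²; chain segment to segment.
0–3 s: v starts -5 m/s; Δx = -5·3 + ½·-12·3² = -69 m; v ends -41 m/s.
3–5 s: v starts -41 m/s; Δx = -41·2 + ½·-8·2² = -98 m; v ends -57 m/s.
5–10 s: v starts -57 m/s; Δx = -57·5 + ½·-1·5² = -297.5 m; v ends -62 m/s.
10–12 s: v starts -62 m/s; Δx = -62·2 + ½·12·2² = -100 m; v ends -38 m/s.
x(12) = -9 + Σ Δx = -573.5 m.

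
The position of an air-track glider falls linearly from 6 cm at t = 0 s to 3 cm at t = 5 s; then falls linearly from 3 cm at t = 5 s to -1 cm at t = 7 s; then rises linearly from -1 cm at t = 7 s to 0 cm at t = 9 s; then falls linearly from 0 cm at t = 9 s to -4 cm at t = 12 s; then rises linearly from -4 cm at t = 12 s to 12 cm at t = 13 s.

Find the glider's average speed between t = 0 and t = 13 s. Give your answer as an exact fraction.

Average speed = (total path length)/(elapsed time); on a piecewise-linear x-t graph the path length is Σ|Δx|.
0–5 s: |Δx| = |3 − 6| = 3 cm
5–7 s: |Δx| = |-1 − 3| = 4 cm
7–9 s: |Δx| = |0 − -1| = 1 cm
9–12 s: |Δx| = |-4 − 0| = 4 cm
12–13 s: |Δx| = |12 − -4| = 16 cm
Total path = 28 cm; average speed = 28/13 = 28/13 cm/s.

28/13 cm/s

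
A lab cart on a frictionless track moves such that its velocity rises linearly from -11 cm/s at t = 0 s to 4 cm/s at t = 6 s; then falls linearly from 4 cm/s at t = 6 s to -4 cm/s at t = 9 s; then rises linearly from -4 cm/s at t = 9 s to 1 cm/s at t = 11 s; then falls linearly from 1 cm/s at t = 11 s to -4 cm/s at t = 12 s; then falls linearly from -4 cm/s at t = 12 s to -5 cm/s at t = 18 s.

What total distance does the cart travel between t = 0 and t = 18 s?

65.5 cm

Distance (not displacement) is the total path length: add the absolute areas under v-t.
0–6 s: v = 0 at t = 4.4 s; triangle areas 24.2 + 3.2 = 27.4 cm
6–9 s: v = 0 at t = 7.5 s; triangle areas 3 + 3 = 6 cm
9–11 s: v = 0 at t = 10.6 s; triangle areas 3.2 + 0.2 = 3.4 cm
11–12 s: v = 0 at t = 11.2 s; triangle areas 0.1 + 1.6 = 1.7 cm
12–18 s: |½(-4 + -5)(6)| = 27 cm
Total distance = 65.5 cm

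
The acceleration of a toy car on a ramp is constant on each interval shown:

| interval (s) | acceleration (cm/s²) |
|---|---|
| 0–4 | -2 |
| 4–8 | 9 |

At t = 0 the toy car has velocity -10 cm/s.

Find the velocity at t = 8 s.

Δv equals the area under the a-t graph; then v = v₀ + Δv.
0–4 s: -2 × 4 = -8 cm/s
4–8 s: 9 × 4 = 36 cm/s
Δv = 28 cm/s, so v(8) = -10 + (28) = 18 cm/s.

18 cm/s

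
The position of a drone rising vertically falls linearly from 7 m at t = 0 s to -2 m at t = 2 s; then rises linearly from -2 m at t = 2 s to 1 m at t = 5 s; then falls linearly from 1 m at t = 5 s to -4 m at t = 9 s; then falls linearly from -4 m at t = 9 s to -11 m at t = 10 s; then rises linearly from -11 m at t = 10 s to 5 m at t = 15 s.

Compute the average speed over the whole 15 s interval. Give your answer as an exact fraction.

8/3 m/s

Average speed = (total path length)/(elapsed time); on a piecewise-linear x-t graph the path length is Σ|Δx|.
0–2 s: |Δx| = |-2 − 7| = 9 m
2–5 s: |Δx| = |1 − -2| = 3 m
5–9 s: |Δx| = |-4 − 1| = 5 m
9–10 s: |Δx| = |-11 − -4| = 7 m
10–15 s: |Δx| = |5 − -11| = 16 m
Total path = 40 m; average speed = 40/15 = 8/3 m/s.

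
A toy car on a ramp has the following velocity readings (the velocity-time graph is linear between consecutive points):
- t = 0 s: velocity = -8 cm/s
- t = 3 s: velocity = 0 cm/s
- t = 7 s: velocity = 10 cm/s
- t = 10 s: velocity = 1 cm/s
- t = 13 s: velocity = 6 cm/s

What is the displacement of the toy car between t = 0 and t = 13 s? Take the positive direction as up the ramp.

35 cm

Displacement is the signed area under the v-t curve.
0–3 s: ½(-8 + 0)(3) = -12 cm
3–7 s: ½(0 + 10)(4) = 20 cm
7–10 s: ½(10 + 1)(3) = 16.5 cm
10–13 s: ½(1 + 6)(3) = 10.5 cm
Net displacement = 35 cm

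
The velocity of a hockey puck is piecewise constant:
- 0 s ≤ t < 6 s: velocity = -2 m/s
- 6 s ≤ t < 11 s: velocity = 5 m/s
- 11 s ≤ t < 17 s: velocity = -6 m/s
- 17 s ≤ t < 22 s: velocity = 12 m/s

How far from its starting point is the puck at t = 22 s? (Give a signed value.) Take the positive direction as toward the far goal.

37 m

Net displacement equals the area under the velocity-time graph (areas below the axis count negative).
0–6 s: -2 × 6 = -12 m
6–11 s: 5 × 5 = 25 m
11–17 s: -6 × 6 = -36 m
17–22 s: 12 × 5 = 60 m
Net displacement = 37 m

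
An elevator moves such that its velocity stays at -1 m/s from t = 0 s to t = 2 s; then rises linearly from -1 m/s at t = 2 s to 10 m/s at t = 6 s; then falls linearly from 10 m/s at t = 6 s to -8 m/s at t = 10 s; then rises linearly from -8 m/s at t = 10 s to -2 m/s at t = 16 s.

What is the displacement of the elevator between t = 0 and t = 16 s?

Net displacement equals the area under the velocity-time graph (areas below the axis count negative).
0–2 s: -1 × 2 = -2 m
2–6 s: ½(-1 + 10)(4) = 18 m
6–10 s: ½(10 + -8)(4) = 4 m
10–16 s: ½(-8 + -2)(6) = -30 m
Net displacement = -10 m

-10 m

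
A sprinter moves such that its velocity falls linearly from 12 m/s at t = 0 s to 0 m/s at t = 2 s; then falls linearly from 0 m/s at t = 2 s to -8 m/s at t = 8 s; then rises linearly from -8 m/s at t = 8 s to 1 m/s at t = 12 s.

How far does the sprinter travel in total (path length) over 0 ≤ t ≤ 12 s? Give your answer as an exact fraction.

Total distance travelled is ∫|v| dt — sum the magnitudes of each area piece.
0–2 s: |½(12 + 0)(2)| = 12 m
2–8 s: |½(0 + -8)(6)| = 24 m
8–12 s: v = 0 at t = 104/9 s; triangle areas 128/9 + 2/9 = 130/9 m
Total distance = 454/9 m

454/9 m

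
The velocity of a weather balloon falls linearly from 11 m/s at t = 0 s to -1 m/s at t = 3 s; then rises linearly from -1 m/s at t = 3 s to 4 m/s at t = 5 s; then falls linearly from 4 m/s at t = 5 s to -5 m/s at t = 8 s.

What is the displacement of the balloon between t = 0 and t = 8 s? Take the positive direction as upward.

Net displacement equals the area under the velocity-time graph (areas below the axis count negative).
0–3 s: ½(11 + -1)(3) = 15 m
3–5 s: ½(-1 + 4)(2) = 3 m
5–8 s: ½(4 + -5)(3) = -1.5 m
Net displacement = 16.5 m

16.5 m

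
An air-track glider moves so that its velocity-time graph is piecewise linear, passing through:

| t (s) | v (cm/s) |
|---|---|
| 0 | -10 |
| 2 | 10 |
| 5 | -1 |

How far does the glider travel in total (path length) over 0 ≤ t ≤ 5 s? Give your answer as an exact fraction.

523/22 cm

Total distance travelled is ∫|v| dt — sum the magnitudes of each area piece.
0–2 s: v = 0 at t = 1 s; triangle areas 5 + 5 = 10 cm
2–5 s: v = 0 at t = 52/11 s; triangle areas 150/11 + 3/22 = 303/22 cm
Total distance = 523/22 cm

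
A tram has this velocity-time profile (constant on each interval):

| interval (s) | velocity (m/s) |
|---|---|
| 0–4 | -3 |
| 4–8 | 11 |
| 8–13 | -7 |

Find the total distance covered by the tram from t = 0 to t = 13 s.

91 m

Total distance travelled is ∫|v| dt — sum the magnitudes of each area piece.
0–4 s: |-3| × 4 = 12 m
4–8 s: |11| × 4 = 44 m
8–13 s: |-7| × 5 = 35 m
Total distance = 91 m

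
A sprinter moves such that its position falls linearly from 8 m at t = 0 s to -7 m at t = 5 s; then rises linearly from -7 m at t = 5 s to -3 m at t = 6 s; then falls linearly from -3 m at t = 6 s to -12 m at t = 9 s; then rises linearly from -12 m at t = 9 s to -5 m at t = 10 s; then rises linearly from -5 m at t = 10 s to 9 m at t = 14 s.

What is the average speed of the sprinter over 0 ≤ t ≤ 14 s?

Average speed = (total path length)/(elapsed time); on a piecewise-linear x-t graph the path length is Σ|Δx|.
0–5 s: |Δx| = |-7 − 8| = 15 m
5–6 s: |Δx| = |-3 − -7| = 4 m
6–9 s: |Δx| = |-12 − -3| = 9 m
9–10 s: |Δx| = |-5 − -12| = 7 m
10–14 s: |Δx| = |9 − -5| = 14 m
Total path = 49 m; average speed = 49/14 = 3.5 m/s.

3.5 m/s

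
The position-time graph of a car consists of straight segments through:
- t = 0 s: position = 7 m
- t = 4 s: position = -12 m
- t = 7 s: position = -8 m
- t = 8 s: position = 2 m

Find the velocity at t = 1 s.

Velocity is the slope of the x-t graph on 0–4 s: (-12 − 7)/(4 − 0) = -4.75 m/s.

-4.75 m/s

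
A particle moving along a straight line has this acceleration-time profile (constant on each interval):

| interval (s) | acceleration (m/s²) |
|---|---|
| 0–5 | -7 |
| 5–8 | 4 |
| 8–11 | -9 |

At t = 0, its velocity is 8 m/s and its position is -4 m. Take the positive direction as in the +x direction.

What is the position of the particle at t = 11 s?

-200 m

On each constant-a segment, Δv = aΔt and Δx = v₀Δt + ½aΔt²; chain segment to segment.
0–5 s: v starts 8 m/s; Δx = 8·5 + ½·-7·5² = -47.5 m; v ends -27 m/s.
5–8 s: v starts -27 m/s; Δx = -27·3 + ½·4·3² = -63 m; v ends -15 m/s.
8–11 s: v starts -15 m/s; Δx = -15·3 + ½·-9·3² = -85.5 m; v ends -42 m/s.
x(11) = -4 + Σ Δx = -200 m.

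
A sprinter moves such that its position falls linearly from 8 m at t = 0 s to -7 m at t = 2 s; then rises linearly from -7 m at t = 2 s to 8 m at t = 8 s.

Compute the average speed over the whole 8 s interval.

Average speed = (total path length)/(elapsed time); on a piecewise-linear x-t graph the path length is Σ|Δx|.
0–2 s: |Δx| = |-7 − 8| = 15 m
2–8 s: |Δx| = |8 − -7| = 15 m
Total path = 30 m; average speed = 30/8 = 3.75 m/s.

3.75 m/s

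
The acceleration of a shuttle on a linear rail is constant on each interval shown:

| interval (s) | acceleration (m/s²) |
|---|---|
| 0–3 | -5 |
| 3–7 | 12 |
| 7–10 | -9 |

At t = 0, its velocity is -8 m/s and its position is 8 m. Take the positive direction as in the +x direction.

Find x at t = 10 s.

On each constant-a segment, Δv = aΔt and Δx = v₀Δt + ½aΔt²; chain segment to segment.
0–3 s: v starts -8 m/s; Δx = -8·3 + ½·-5·3² = -46.5 m; v ends -23 m/s.
3–7 s: v starts -23 m/s; Δx = -23·4 + ½·12·4² = 4 m; v ends 25 m/s.
7–10 s: v starts 25 m/s; Δx = 25·3 + ½·-9·3² = 34.5 m; v ends -2 m/s.
x(10) = 8 + Σ Δx = 0 m.

0 m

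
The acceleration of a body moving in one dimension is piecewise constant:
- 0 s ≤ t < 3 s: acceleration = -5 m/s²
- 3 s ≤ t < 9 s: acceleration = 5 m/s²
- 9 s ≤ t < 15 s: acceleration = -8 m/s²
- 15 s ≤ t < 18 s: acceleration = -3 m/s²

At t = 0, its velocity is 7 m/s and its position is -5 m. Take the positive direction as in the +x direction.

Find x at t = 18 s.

On each constant-a segment, Δv = aΔt and Δx = v₀Δt + ½aΔt²; chain segment to segment.
0–3 s: v starts 7 m/s; Δx = 7·3 + ½·-5·3² = -1.5 m; v ends -8 m/s.
3–9 s: v starts -8 m/s; Δx = -8·6 + ½·5·6² = 42 m; v ends 22 m/s.
9–15 s: v starts 22 m/s; Δx = 22·6 + ½·-8·6² = -12 m; v ends -26 m/s.
15–18 s: v starts -26 m/s; Δx = -26·3 + ½·-3·3² = -91.5 m; v ends -35 m/s.
x(18) = -5 + Σ Δx = -68 m.

-68 m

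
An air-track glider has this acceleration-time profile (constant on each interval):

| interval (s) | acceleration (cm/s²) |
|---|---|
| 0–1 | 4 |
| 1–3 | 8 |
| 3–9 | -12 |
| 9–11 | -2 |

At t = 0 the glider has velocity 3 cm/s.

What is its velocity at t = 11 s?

-53 cm/s

Δv equals the area under the a-t graph; then v = v₀ + Δv.
0–1 s: 4 × 1 = 4 cm/s
1–3 s: 8 × 2 = 16 cm/s
3–9 s: -12 × 6 = -72 cm/s
9–11 s: -2 × 2 = -4 cm/s
Δv = -56 cm/s, so v(11) = 3 + (-56) = -53 cm/s.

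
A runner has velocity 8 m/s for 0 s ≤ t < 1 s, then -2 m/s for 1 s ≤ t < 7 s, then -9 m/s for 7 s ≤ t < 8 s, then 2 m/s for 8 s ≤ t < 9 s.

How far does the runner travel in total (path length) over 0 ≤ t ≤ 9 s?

Distance (not displacement) is the total path length: add the absolute areas under v-t.
0–1 s: |8| × 1 = 8 m
1–7 s: |-2| × 6 = 12 m
7–8 s: |-9| × 1 = 9 m
8–9 s: |2| × 1 = 2 m
Total distance = 31 m

31 m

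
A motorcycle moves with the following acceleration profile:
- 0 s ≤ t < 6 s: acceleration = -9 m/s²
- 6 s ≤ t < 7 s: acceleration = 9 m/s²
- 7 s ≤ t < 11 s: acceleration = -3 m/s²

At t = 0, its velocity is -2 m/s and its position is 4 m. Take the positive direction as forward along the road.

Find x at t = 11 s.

On each constant-a segment, Δv = aΔt and Δx = v₀Δt + ½aΔt²; chain segment to segment.
0–6 s: v starts -2 m/s; Δx = -2·6 + ½·-9·6² = -174 m; v ends -56 m/s.
6–7 s: v starts -56 m/s; Δx = -56·1 + ½·9·1² = -51.5 m; v ends -47 m/s.
7–11 s: v starts -47 m/s; Δx = -47·4 + ½·-3·4² = -212 m; v ends -59 m/s.
x(11) = 4 + Σ Δx = -433.5 m.

-433.5 m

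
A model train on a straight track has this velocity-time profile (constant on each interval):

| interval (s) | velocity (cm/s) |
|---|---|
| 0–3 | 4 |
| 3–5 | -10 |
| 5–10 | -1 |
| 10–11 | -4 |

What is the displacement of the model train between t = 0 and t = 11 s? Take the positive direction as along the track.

Displacement is the signed area under the v-t curve.
0–3 s: 4 × 3 = 12 cm
3–5 s: -10 × 2 = -20 cm
5–10 s: -1 × 5 = -5 cm
10–11 s: -4 × 1 = -4 cm
Net displacement = -17 cm

-17 cm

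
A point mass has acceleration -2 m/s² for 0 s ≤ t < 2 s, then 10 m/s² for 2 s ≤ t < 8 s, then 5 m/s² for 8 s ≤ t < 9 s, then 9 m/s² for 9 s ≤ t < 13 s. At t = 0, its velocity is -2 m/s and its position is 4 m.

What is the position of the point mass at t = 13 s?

504.5 m

On each constant-a segment, Δv = aΔt and Δx = v₀Δt + ½aΔt²; chain segment to segment.
0–2 s: v starts -2 m/s; Δx = -2·2 + ½·-2·2² = -8 m; v ends -6 m/s.
2–8 s: v starts -6 m/s; Δx = -6·6 + ½·10·6² = 144 m; v ends 54 m/s.
8–9 s: v starts 54 m/s; Δx = 54·1 + ½·5·1² = 56.5 m; v ends 59 m/s.
9–13 s: v starts 59 m/s; Δx = 59·4 + ½·9·4² = 308 m; v ends 95 m/s.
x(13) = 4 + Σ Δx = 504.5 m.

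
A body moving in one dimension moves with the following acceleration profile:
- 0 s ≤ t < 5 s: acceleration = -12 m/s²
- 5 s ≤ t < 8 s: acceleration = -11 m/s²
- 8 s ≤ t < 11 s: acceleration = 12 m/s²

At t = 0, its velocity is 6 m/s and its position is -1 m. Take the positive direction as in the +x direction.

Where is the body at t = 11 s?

On each constant-a segment, Δv = aΔt and Δx = v₀Δt + ½aΔt²; chain segment to segment.
0–5 s: v starts 6 m/s; Δx = 6·5 + ½·-12·5² = -120 m; v ends -54 m/s.
5–8 s: v starts -54 m/s; Δx = -54·3 + ½·-11·3² = -211.5 m; v ends -87 m/s.
8–11 s: v starts -87 m/s; Δx = -87·3 + ½·12·3² = -207 m; v ends -51 m/s.
x(11) = -1 + Σ Δx = -539.5 m.

-539.5 m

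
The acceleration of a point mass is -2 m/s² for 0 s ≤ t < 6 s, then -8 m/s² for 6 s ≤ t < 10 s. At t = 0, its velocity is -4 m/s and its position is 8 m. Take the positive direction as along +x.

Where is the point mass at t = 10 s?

-180 m

On each constant-a segment, Δv = aΔt and Δx = v₀Δt + ½aΔt²; chain segment to segment.
0–6 s: v starts -4 m/s; Δx = -4·6 + ½·-2·6² = -60 m; v ends -16 m/s.
6–10 s: v starts -16 m/s; Δx = -16·4 + ½·-8·4² = -128 m; v ends -48 m/s.
x(10) = 8 + Σ Δx = -180 m.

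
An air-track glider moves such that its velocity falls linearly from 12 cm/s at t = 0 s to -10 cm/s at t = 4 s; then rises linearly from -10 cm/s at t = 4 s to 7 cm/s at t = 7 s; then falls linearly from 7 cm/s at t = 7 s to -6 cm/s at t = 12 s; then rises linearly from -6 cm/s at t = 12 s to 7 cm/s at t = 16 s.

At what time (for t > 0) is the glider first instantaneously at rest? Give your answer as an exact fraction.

v changes sign on 0–4 s (from 12 to -10); the graph is linear there, so v = 0 at t = 0 + (-12)·(4 − 0)/(-10 − 12) = 24/11 s.

t = 24/11 s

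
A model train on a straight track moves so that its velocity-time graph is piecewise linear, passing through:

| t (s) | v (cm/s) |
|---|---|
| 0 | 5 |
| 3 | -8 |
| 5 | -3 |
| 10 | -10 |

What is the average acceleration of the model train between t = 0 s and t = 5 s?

Average acceleration = Δv/Δt = (-3 − 5)/(5 − 0) = -1.6 cm/s².

-1.6 cm/s²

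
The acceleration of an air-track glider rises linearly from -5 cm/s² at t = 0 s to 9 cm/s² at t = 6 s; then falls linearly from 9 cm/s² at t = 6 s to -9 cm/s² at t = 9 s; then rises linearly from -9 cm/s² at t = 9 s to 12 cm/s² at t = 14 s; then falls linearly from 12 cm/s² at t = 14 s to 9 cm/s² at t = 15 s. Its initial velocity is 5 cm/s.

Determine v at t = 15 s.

Δv equals the area under the a-t graph; then v = v₀ + Δv.
0–6 s: ½(-5 + 9)(6) = 12 cm/s
6–9 s: ½(9 + -9)(3) = 0 cm/s
9–14 s: ½(-9 + 12)(5) = 7.5 cm/s
14–15 s: ½(12 + 9)(1) = 10.5 cm/s
Δv = 30 cm/s, so v(15) = 5 + (30) = 35 cm/s.

35 cm/s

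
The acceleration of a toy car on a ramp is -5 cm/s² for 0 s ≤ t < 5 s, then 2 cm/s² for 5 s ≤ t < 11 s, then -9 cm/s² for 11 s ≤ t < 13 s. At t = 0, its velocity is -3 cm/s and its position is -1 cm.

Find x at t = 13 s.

-260.5 cm

On each constant-a segment, Δv = aΔt and Δx = v₀Δt + ½aΔt²; chain segment to segment.
0–5 s: v starts -3 cm/s; Δx = -3·5 + ½·-5·5² = -77.5 cm; v ends -28 cm/s.
5–11 s: v starts -28 cm/s; Δx = -28·6 + ½·2·6² = -132 cm; v ends -16 cm/s.
11–13 s: v starts -16 cm/s; Δx = -16·2 + ½·-9·2² = -50 cm; v ends -34 cm/s.
x(13) = -1 + Σ Δx = -260.5 cm.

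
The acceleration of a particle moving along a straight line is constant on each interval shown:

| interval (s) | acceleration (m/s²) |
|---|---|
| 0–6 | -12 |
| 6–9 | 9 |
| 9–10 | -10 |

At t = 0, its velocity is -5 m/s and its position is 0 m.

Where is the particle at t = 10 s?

-491.5 m

On each constant-a segment, Δv = aΔt and Δx = v₀Δt + ½aΔt²; chain segment to segment.
0–6 s: v starts -5 m/s; Δx = -5·6 + ½·-12·6² = -246 m; v ends -77 m/s.
6–9 s: v starts -77 m/s; Δx = -77·3 + ½·9·3² = -190.5 m; v ends -50 m/s.
9–10 s: v starts -50 m/s; Δx = -50·1 + ½·-10·1² = -55 m; v ends -60 m/s.
x(10) = 0 + Σ Δx = -491.5 m.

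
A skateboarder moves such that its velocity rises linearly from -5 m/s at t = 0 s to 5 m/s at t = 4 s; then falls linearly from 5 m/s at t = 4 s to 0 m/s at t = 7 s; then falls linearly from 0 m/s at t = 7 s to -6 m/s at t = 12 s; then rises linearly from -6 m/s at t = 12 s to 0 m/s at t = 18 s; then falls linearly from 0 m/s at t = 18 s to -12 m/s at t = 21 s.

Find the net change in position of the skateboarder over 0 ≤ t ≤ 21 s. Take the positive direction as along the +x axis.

-43.5 m

Displacement is the signed area under the v-t curve.
0–4 s: ½(-5 + 5)(4) = 0 m
4–7 s: ½(5 + 0)(3) = 7.5 m
7–12 s: ½(0 + -6)(5) = -15 m
12–18 s: ½(-6 + 0)(6) = -18 m
18–21 s: ½(0 + -12)(3) = -18 m
Net displacement = -43.5 m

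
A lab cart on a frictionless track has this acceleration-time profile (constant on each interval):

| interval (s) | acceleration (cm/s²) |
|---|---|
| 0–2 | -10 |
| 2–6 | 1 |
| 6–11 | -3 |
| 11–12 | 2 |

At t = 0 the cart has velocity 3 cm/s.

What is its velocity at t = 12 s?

Δv equals the area under the a-t graph; then v = v₀ + Δv.
0–2 s: -10 × 2 = -20 cm/s
2–6 s: 1 × 4 = 4 cm/s
6–11 s: -3 × 5 = -15 cm/s
11–12 s: 2 × 1 = 2 cm/s
Δv = -29 cm/s, so v(12) = 3 + (-29) = -26 cm/s.

-26 cm/s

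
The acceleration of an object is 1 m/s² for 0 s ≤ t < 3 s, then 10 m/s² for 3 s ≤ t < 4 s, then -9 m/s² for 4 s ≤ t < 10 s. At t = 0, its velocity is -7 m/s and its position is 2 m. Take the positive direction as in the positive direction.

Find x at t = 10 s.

On each constant-a segment, Δv = aΔt and Δx = v₀Δt + ½aΔt²; chain segment to segment.
0–3 s: v starts -7 m/s; Δx = -7·3 + ½·1·3² = -16.5 m; v ends -4 m/s.
3–4 s: v starts -4 m/s; Δx = -4·1 + ½·10·1² = 1 m; v ends 6 m/s.
4–10 s: v starts 6 m/s; Δx = 6·6 + ½·-9·6² = -126 m; v ends -48 m/s.
x(10) = 2 + Σ Δx = -139.5 m.

-139.5 m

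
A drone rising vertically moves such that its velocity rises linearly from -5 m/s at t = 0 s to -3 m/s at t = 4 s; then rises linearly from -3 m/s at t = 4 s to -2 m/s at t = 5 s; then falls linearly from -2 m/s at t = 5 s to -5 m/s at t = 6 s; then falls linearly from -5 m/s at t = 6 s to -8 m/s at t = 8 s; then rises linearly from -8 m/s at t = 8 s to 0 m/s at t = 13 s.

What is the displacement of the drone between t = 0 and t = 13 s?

-55 m

Displacement is the signed area under the v-t curve.
0–4 s: ½(-5 + -3)(4) = -16 m
4–5 s: ½(-3 + -2)(1) = -2.5 m
5–6 s: ½(-2 + -5)(1) = -3.5 m
6–8 s: ½(-5 + -8)(2) = -13 m
8–13 s: ½(-8 + 0)(5) = -20 m
Net displacement = -55 m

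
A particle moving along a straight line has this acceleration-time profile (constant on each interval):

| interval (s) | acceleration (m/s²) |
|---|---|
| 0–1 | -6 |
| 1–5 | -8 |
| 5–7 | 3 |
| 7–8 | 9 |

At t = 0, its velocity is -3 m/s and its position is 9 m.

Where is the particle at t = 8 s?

On each constant-a segment, Δv = aΔt and Δx = v₀Δt + ½aΔt²; chain segment to segment.
0–1 s: v starts -3 m/s; Δx = -3·1 + ½·-6·1² = -6 m; v ends -9 m/s.
1–5 s: v starts -9 m/s; Δx = -9·4 + ½·-8·4² = -100 m; v ends -41 m/s.
5–7 s: v starts -41 m/s; Δx = -41·2 + ½·3·2² = -76 m; v ends -35 m/s.
7–8 s: v starts -35 m/s; Δx = -35·1 + ½·9·1² = -30.5 m; v ends -26 m/s.
x(8) = 9 + Σ Δx = -203.5 m.

-203.5 m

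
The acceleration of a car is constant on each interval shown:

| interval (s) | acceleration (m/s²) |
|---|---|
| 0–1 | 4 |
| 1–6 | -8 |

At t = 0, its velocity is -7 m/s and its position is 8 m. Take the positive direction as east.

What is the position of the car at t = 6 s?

On each constant-a segment, Δv = aΔt and Δx = v₀Δt + ½aΔt²; chain segment to segment.
0–1 s: v starts -7 m/s; Δx = -7·1 + ½·4·1² = -5 m; v ends -3 m/s.
1–6 s: v starts -3 m/s; Δx = -3·5 + ½·-8·5² = -115 m; v ends -43 m/s.
x(6) = 8 + Σ Δx = -112 m.

-112 m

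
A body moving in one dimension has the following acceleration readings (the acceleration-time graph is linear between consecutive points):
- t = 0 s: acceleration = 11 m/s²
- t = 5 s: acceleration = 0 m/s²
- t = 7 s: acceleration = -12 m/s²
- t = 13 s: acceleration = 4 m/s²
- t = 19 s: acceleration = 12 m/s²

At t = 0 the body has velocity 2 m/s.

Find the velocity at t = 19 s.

Δv equals the area under the a-t graph; then v = v₀ + Δv.
0–5 s: ½(11 + 0)(5) = 27.5 m/s
5–7 s: ½(0 + -12)(2) = -12 m/s
7–13 s: ½(-12 + 4)(6) = -24 m/s
13–19 s: ½(4 + 12)(6) = 48 m/s
Δv = 39.5 m/s, so v(19) = 2 + (39.5) = 41.5 m/s.

41.5 m/s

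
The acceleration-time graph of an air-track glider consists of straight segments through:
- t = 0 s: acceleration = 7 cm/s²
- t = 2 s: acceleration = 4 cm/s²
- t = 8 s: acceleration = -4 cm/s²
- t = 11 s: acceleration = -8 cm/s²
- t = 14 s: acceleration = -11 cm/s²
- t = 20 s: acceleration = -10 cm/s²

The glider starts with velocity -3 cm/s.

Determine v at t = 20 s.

-101.5 cm/s

Δv equals the area under the a-t graph; then v = v₀ + Δv.
0–2 s: ½(7 + 4)(2) = 11 cm/s
2–8 s: ½(4 + -4)(6) = 0 cm/s
8–11 s: ½(-4 + -8)(3) = -18 cm/s
11–14 s: ½(-8 + -11)(3) = -28.5 cm/s
14–20 s: ½(-11 + -10)(6) = -63 cm/s
Δv = -98.5 cm/s, so v(20) = -3 + (-98.5) = -101.5 cm/s.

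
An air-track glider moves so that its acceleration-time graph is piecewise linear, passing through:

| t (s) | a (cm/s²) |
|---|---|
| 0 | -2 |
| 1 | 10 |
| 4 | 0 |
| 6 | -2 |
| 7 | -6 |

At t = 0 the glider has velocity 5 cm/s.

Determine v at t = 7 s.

Δv equals the area under the a-t graph; then v = v₀ + Δv.
0–1 s: ½(-2 + 10)(1) = 4 cm/s
1–4 s: ½(10 + 0)(3) = 15 cm/s
4–6 s: ½(0 + -2)(2) = -2 cm/s
6–7 s: ½(-2 + -6)(1) = -4 cm/s
Δv = 13 cm/s, so v(7) = 5 + (13) = 18 cm/s.

18 cm/s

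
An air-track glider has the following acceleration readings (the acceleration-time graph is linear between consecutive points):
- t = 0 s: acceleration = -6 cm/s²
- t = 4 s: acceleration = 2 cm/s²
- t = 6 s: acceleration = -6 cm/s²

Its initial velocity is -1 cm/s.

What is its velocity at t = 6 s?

-13 cm/s

Δv equals the area under the a-t graph; then v = v₀ + Δv.
0–4 s: ½(-6 + 2)(4) = -8 cm/s
4–6 s: ½(2 + -6)(2) = -4 cm/s
Δv = -12 cm/s, so v(6) = -1 + (-12) = -13 cm/s.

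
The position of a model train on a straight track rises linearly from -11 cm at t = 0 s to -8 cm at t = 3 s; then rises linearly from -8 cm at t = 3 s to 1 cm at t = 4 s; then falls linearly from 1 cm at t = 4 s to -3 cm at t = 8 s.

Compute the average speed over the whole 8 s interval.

2 cm/s

Average speed = (total path length)/(elapsed time); on a piecewise-linear x-t graph the path length is Σ|Δx|.
0–3 s: |Δx| = |-8 − -11| = 3 cm
3–4 s: |Δx| = |1 − -8| = 9 cm
4–8 s: |Δx| = |-3 − 1| = 4 cm
Total path = 16 cm; average speed = 16/8 = 2 cm/s.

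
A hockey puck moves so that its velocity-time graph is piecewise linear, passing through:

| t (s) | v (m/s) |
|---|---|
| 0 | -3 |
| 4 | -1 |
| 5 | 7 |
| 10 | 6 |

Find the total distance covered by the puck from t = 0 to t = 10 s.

Total distance travelled is ∫|v| dt — sum the magnitudes of each area piece.
0–4 s: |½(-3 + -1)(4)| = 8 m
4–5 s: v = 0 at t = 4.125 s; triangle areas 0.0625 + 3.0625 = 3.125 m
5–10 s: |½(7 + 6)(5)| = 32.5 m
Total distance = 43.625 m

43.625 m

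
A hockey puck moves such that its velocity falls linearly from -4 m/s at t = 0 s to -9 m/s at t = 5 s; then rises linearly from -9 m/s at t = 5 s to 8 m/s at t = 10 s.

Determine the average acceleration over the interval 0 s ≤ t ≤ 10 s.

1.2 m/s²

Average acceleration = Δv/Δt = (8 − -4)/(10 − 0) = 1.2 m/s².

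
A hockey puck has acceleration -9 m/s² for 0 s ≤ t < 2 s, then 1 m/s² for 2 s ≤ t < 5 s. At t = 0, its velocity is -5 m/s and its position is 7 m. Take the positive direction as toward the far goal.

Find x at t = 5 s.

On each constant-a segment, Δv = aΔt and Δx = v₀Δt + ½aΔt²; chain segment to segment.
0–2 s: v starts -5 m/s; Δx = -5·2 + ½·-9·2² = -28 m; v ends -23 m/s.
2–5 s: v starts -23 m/s; Δx = -23·3 + ½·1·3² = -64.5 m; v ends -20 m/s.
x(5) = 7 + Σ Δx = -85.5 m.

-85.5 m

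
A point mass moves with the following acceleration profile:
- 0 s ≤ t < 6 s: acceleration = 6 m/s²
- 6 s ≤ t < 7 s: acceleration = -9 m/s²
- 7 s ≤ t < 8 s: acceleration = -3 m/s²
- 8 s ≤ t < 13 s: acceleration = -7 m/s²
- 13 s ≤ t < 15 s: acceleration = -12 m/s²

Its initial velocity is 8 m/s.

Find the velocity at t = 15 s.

-27 m/s

Δv equals the area under the a-t graph; then v = v₀ + Δv.
0–6 s: 6 × 6 = 36 m/s
6–7 s: -9 × 1 = -9 m/s
7–8 s: -3 × 1 = -3 m/s
8–13 s: -7 × 5 = -35 m/s
13–15 s: -12 × 2 = -24 m/s
Δv = -35 m/s, so v(15) = 8 + (-35) = -27 m/s.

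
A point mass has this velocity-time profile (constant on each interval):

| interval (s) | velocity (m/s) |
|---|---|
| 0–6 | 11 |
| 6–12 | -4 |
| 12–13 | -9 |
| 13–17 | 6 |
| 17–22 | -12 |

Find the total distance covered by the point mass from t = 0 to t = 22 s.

183 m

Total distance travelled is ∫|v| dt — sum the magnitudes of each area piece.
0–6 s: |11| × 6 = 66 m
6–12 s: |-4| × 6 = 24 m
12–13 s: |-9| × 1 = 9 m
13–17 s: |6| × 4 = 24 m
17–22 s: |-12| × 5 = 60 m
Total distance = 183 m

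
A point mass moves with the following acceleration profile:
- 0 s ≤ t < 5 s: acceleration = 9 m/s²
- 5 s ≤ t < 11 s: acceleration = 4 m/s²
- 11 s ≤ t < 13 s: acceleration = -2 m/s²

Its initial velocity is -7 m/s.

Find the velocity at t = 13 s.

58 m/s

Δv equals the area under the a-t graph; then v = v₀ + Δv.
0–5 s: 9 × 5 = 45 m/s
5–11 s: 4 × 6 = 24 m/s
11–13 s: -2 × 2 = -4 m/s
Δv = 65 m/s, so v(13) = -7 + (65) = 58 m/s.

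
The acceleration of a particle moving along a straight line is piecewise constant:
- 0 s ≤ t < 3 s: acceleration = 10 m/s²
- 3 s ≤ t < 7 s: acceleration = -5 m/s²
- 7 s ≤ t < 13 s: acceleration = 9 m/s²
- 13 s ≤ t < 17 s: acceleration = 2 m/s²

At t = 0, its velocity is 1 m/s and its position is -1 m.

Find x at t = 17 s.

635 m

On each constant-a segment, Δv = aΔt and Δx = v₀Δt + ½aΔt²; chain segment to segment.
0–3 s: v starts 1 m/s; Δx = 1·3 + ½·10·3² = 48 m; v ends 31 m/s.
3–7 s: v starts 31 m/s; Δx = 31·4 + ½·-5·4² = 84 m; v ends 11 m/s.
7–13 s: v starts 11 m/s; Δx = 11·6 + ½·9·6² = 228 m; v ends 65 m/s.
13–17 s: v starts 65 m/s; Δx = 65·4 + ½·2·4² = 276 m; v ends 73 m/s.
x(17) = -1 + Σ Δx = 635 m.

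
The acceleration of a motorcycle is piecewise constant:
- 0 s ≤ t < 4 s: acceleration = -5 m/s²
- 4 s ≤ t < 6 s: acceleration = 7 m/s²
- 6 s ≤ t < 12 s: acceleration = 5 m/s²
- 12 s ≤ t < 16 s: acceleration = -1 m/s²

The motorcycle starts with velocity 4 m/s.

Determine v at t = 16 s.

24 m/s

Δv equals the area under the a-t graph; then v = v₀ + Δv.
0–4 s: -5 × 4 = -20 m/s
4–6 s: 7 × 2 = 14 m/s
6–12 s: 5 × 6 = 30 m/s
12–16 s: -1 × 4 = -4 m/s
Δv = 20 m/s, so v(16) = 4 + (20) = 24 m/s.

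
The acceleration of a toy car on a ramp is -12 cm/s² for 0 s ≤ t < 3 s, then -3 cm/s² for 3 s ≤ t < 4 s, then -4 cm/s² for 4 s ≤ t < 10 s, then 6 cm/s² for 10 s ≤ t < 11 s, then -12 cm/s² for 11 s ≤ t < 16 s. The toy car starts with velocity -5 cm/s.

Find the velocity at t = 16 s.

Δv equals the area under the a-t graph; then v = v₀ + Δv.
0–3 s: -12 × 3 = -36 cm/s
3–4 s: -3 × 1 = -3 cm/s
4–10 s: -4 × 6 = -24 cm/s
10–11 s: 6 × 1 = 6 cm/s
11–16 s: -12 × 5 = -60 cm/s
Δv = -117 cm/s, so v(16) = -5 + (-117) = -122 cm/s.

-122 cm/s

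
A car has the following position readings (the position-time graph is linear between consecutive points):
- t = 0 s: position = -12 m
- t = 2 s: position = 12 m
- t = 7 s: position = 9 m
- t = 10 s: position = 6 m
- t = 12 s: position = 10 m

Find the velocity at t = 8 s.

-1 m/s

Velocity is the slope of the x-t graph on 7–10 s: (6 − 9)/(10 − 7) = -1 m/s.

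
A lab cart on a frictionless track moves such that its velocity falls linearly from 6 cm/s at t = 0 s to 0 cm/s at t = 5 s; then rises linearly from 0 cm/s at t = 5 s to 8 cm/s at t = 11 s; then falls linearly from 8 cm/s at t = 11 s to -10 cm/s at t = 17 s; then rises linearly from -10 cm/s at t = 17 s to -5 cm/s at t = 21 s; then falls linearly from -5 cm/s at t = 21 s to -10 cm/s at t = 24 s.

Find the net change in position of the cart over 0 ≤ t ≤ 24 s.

-19.5 cm

Net displacement equals the area under the velocity-time graph (areas below the axis count negative).
0–5 s: ½(6 + 0)(5) = 15 cm
5–11 s: ½(0 + 8)(6) = 24 cm
11–17 s: ½(8 + -10)(6) = -6 cm
17–21 s: ½(-10 + -5)(4) = -30 cm
21–24 s: ½(-5 + -10)(3) = -22.5 cm
Net displacement = -19.5 cm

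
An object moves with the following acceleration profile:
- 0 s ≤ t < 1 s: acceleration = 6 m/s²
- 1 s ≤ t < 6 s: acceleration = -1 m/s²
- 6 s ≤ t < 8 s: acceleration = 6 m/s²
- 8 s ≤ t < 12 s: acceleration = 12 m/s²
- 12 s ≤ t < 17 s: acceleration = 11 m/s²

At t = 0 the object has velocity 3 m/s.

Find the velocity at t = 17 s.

Δv equals the area under the a-t graph; then v = v₀ + Δv.
0–1 s: 6 × 1 = 6 m/s
1–6 s: -1 × 5 = -5 m/s
6–8 s: 6 × 2 = 12 m/s
8–12 s: 12 × 4 = 48 m/s
12–17 s: 11 × 5 = 55 m/s
Δv = 116 m/s, so v(17) = 3 + (116) = 119 m/s.

119 m/s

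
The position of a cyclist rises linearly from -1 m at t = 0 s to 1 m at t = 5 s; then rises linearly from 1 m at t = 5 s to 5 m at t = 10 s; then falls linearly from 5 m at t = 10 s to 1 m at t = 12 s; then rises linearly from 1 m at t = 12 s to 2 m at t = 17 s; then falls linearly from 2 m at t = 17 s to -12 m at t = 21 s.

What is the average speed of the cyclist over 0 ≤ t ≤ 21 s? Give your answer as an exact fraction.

Average speed = (total path length)/(elapsed time); on a piecewise-linear x-t graph the path length is Σ|Δx|.
0–5 s: |Δx| = |1 − -1| = 2 m
5–10 s: |Δx| = |5 − 1| = 4 m
10–12 s: |Δx| = |1 − 5| = 4 m
12–17 s: |Δx| = |2 − 1| = 1 m
17–21 s: |Δx| = |-12 − 2| = 14 m
Total path = 25 m; average speed = 25/21 = 25/21 m/s.

25/21 m/s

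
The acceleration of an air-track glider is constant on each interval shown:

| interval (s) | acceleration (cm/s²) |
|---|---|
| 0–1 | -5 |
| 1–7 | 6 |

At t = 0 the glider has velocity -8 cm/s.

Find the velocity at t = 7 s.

Δv equals the area under the a-t graph; then v = v₀ + Δv.
0–1 s: -5 × 1 = -5 cm/s
1–7 s: 6 × 6 = 36 cm/s
Δv = 31 cm/s, so v(7) = -8 + (31) = 23 cm/s.

23 cm/s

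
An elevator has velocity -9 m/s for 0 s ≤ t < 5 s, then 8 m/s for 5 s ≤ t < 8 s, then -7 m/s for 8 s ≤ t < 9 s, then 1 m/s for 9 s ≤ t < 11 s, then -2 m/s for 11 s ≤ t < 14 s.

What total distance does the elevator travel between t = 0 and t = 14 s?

Distance (not displacement) is the total path length: add the absolute areas under v-t.
0–5 s: |-9| × 5 = 45 m
5–8 s: |8| × 3 = 24 m
8–9 s: |-7| × 1 = 7 m
9–11 s: |1| × 2 = 2 m
11–14 s: |-2| × 3 = 6 m
Total distance = 84 m

84 m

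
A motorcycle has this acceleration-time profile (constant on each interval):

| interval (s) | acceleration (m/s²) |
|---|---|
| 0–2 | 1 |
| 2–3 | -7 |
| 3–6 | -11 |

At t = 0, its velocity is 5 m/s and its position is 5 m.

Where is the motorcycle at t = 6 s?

On each constant-a segment, Δv = aΔt and Δx = v₀Δt + ½aΔt²; chain segment to segment.
0–2 s: v starts 5 m/s; Δx = 5·2 + ½·1·2² = 12 m; v ends 7 m/s.
2–3 s: v starts 7 m/s; Δx = 7·1 + ½·-7·1² = 3.5 m; v ends 0 m/s.
3–6 s: v starts 0 m/s; Δx = 0·3 + ½·-11·3² = -49.5 m; v ends -33 m/s.
x(6) = 5 + Σ Δx = -29 m.

-29 m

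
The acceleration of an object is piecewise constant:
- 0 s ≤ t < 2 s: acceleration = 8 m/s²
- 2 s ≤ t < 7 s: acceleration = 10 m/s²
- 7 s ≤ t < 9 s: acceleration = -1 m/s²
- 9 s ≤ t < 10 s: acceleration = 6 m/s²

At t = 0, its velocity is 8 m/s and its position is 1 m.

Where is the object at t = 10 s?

499 m

On each constant-a segment, Δv = aΔt and Δx = v₀Δt + ½aΔt²; chain segment to segment.
0–2 s: v starts 8 m/s; Δx = 8·2 + ½·8·2² = 32 m; v ends 24 m/s.
2–7 s: v starts 24 m/s; Δx = 24·5 + ½·10·5² = 245 m; v ends 74 m/s.
7–9 s: v starts 74 m/s; Δx = 74·2 + ½·-1·2² = 146 m; v ends 72 m/s.
9–10 s: v starts 72 m/s; Δx = 72·1 + ½·6·1² = 75 m; v ends 78 m/s.
x(10) = 1 + Σ Δx = 499 m.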